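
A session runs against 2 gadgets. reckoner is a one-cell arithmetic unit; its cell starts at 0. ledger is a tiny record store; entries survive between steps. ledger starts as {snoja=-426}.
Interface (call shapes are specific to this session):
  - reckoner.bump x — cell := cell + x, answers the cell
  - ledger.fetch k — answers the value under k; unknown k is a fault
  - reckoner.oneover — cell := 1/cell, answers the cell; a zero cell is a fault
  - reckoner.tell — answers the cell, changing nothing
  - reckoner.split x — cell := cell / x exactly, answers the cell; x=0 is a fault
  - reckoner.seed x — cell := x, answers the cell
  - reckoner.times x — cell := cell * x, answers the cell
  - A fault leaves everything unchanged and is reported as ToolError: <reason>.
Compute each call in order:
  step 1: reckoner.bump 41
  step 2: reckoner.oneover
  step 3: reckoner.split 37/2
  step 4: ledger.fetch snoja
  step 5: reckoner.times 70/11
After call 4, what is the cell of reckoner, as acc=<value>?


I invoke reckoner.bump passing x→41, → 41.
Calling reckoner.oneover(), → 1/41.
Next I call reckoner.split passing x→37/2, giving 2/1517.
Using ledger.fetch passing k→snoja, which returns -426.
I use reckoner.times passing x→70/11, giving 140/16687.

Answer: acc=2/1517


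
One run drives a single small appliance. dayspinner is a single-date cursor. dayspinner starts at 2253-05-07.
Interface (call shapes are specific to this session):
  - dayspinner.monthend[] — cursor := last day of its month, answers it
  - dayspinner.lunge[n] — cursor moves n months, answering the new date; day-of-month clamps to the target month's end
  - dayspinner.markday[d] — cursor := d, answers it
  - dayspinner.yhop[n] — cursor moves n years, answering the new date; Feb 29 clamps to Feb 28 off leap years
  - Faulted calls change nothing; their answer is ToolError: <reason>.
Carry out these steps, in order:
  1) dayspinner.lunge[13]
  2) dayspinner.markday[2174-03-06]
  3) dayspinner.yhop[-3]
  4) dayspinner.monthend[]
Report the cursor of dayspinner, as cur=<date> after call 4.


Answer: cur=2171-03-31

Derivation:
Step: dayspinner.lunge[n=13]
Result: 2254-06-07
Step: dayspinner.markday[d=2174-03-06]
Result: 2174-03-06
Step: dayspinner.yhop[n=-3]
Result: 2171-03-06
Step: dayspinner.monthend[]
Result: 2171-03-31


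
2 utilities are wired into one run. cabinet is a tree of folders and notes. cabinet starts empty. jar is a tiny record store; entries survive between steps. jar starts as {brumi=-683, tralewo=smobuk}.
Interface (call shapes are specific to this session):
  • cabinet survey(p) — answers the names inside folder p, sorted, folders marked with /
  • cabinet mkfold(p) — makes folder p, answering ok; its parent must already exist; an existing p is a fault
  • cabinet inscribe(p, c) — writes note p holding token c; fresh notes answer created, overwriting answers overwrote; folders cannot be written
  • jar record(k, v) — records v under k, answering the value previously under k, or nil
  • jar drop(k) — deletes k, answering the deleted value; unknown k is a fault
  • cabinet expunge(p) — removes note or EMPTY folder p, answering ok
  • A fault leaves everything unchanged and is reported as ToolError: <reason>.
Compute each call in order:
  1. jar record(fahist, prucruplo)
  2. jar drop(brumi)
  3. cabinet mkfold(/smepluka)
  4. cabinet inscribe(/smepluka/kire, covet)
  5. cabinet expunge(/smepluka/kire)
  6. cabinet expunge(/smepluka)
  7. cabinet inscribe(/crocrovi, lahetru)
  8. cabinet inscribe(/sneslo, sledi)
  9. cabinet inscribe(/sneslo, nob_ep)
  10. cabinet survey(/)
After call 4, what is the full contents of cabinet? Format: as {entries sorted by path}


// 1. jar record(k=fahist, v=prucruplo) -> nil
// 2. jar drop(k=brumi) -> -683
// 3. cabinet mkfold(p=/smepluka) -> ok
// 4. cabinet inscribe(p=/smepluka/kire, c=covet) -> created
// 5. cabinet expunge(p=/smepluka/kire) -> ok
// 6. cabinet expunge(p=/smepluka) -> ok
// 7. cabinet inscribe(p=/crocrovi, c=lahetru) -> created
// 8. cabinet inscribe(p=/sneslo, c=sledi) -> created
// 9. cabinet inscribe(p=/sneslo, c=nob_ep) -> overwrote
// 10. cabinet survey(p=/) -> [crocrovi, sneslo]

Answer: {smepluka/, smepluka/kire=covet}


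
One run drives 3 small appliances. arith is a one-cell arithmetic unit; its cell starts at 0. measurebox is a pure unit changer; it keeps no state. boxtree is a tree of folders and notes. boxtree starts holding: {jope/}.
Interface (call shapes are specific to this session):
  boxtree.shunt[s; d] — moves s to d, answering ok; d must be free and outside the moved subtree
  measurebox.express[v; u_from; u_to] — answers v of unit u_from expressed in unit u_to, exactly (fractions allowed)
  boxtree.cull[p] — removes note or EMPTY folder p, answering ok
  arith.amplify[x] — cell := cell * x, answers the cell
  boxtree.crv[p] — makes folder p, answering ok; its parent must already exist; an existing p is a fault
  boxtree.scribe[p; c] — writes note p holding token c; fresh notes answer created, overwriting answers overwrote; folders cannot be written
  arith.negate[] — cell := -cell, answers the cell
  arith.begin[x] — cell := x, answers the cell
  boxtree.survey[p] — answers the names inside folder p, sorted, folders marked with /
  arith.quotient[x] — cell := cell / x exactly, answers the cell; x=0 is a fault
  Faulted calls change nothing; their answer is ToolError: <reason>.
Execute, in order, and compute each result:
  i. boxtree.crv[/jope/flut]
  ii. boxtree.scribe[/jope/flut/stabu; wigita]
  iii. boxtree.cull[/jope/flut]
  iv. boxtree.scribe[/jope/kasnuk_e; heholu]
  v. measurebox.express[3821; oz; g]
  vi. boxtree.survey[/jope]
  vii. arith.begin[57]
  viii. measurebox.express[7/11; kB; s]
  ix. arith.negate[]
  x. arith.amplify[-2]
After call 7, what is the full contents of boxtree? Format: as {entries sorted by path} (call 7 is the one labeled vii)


Answer: {jope/, jope/flut/, jope/flut/stabu=wigita, jope/kasnuk_e=heholu}

Derivation:
>>> boxtree.crv /jope/flut
[out] ok
>>> boxtree.scribe /jope/flut/stabu wigita
[out] created
>>> boxtree.cull /jope/flut
[out] ToolError: not empty
>>> boxtree.scribe /jope/kasnuk_e heholu
[out] created
>>> measurebox.express 3821 oz g
[out] 173317644577/1600000
>>> boxtree.survey /jope
[out] [flut/, kasnuk_e]
>>> arith.begin 57
[out] 57
>>> measurebox.express 7/11 kB s
[out] ToolError: incompatible units
>>> arith.negate
[out] -57
>>> arith.amplify -2
[out] 114


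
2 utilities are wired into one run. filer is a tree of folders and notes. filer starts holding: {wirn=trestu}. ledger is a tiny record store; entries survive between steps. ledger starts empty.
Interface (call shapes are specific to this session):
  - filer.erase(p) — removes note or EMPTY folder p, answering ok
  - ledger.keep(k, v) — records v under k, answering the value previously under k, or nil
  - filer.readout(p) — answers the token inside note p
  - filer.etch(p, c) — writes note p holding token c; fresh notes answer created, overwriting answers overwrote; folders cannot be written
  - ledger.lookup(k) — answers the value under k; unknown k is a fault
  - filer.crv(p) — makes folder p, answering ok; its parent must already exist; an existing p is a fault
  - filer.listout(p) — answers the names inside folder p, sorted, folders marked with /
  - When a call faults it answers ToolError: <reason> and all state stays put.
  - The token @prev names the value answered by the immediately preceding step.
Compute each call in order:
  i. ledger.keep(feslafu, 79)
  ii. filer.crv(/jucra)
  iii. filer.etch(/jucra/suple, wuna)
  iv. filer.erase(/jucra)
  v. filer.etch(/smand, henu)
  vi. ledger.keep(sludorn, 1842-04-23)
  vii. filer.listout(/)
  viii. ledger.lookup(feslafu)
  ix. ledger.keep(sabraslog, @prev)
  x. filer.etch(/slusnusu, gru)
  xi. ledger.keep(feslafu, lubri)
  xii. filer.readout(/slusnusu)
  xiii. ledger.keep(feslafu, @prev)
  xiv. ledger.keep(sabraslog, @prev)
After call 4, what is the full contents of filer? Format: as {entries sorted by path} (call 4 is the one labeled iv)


Answer: {jucra/, jucra/suple=wuna, wirn=trestu}

Derivation:
> ledger.keep k=feslafu v=79
:: nil
> filer.crv p=/jucra
:: ok
> filer.etch p=/jucra/suple c=wuna
:: created
> filer.erase p=/jucra
:: ToolError: not empty
> filer.etch p=/smand c=henu
:: created
> ledger.keep k=sludorn v=1842-04-23
:: nil
> filer.listout p=/
:: [jucra/, smand, wirn]
> ledger.lookup k=feslafu
:: 79
> ledger.keep k=sabraslog v=@prev
:: nil
> filer.etch p=/slusnusu c=gru
:: created
> ledger.keep k=feslafu v=lubri
:: 79
> filer.readout p=/slusnusu
:: gru
> ledger.keep k=feslafu v=@prev
:: lubri
> ledger.keep k=sabraslog v=@prev
:: 79


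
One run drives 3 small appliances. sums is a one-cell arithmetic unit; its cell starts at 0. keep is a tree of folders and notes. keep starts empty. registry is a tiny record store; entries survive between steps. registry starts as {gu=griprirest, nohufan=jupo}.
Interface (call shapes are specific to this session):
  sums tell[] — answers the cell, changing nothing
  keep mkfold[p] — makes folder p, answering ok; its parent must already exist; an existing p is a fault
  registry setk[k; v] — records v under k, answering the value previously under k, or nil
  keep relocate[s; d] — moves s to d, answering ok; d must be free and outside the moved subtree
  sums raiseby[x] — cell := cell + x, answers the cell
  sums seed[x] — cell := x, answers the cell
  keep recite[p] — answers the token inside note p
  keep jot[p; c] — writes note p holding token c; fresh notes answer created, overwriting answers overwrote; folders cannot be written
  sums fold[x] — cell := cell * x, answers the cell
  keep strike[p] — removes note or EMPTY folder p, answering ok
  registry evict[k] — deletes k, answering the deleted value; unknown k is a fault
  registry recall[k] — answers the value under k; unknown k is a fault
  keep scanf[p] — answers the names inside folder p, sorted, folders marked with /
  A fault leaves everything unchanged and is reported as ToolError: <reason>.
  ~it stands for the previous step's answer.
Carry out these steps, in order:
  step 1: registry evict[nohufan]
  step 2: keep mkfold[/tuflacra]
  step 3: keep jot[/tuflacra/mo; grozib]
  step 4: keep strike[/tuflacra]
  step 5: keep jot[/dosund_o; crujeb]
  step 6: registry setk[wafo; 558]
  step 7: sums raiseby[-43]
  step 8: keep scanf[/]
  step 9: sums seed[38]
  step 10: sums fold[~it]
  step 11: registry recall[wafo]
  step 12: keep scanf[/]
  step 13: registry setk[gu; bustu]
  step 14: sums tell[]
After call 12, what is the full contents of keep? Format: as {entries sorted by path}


Act: registry evict[k→nohufan]
Obs: jupo
Act: keep mkfold[p→/tuflacra]
Obs: ok
Act: keep jot[p→/tuflacra/mo; c→grozib]
Obs: created
Act: keep strike[p→/tuflacra]
Obs: ToolError: not empty
Act: keep jot[p→/dosund_o; c→crujeb]
Obs: created
Act: registry setk[k→wafo; v→558]
Obs: nil
Act: sums raiseby[x→-43]
Obs: -43
Act: keep scanf[p→/]
Obs: [dosund_o, tuflacra/]
Act: sums seed[x→38]
Obs: 38
Act: sums fold[x→~it]
Obs: 1444
Act: registry recall[k→wafo]
Obs: 558
Act: keep scanf[p→/]
Obs: [dosund_o, tuflacra/]
Act: registry setk[k→gu; v→bustu]
Obs: griprirest
Act: sums tell[]
Obs: 1444

Answer: {dosund_o=crujeb, tuflacra/, tuflacra/mo=grozib}


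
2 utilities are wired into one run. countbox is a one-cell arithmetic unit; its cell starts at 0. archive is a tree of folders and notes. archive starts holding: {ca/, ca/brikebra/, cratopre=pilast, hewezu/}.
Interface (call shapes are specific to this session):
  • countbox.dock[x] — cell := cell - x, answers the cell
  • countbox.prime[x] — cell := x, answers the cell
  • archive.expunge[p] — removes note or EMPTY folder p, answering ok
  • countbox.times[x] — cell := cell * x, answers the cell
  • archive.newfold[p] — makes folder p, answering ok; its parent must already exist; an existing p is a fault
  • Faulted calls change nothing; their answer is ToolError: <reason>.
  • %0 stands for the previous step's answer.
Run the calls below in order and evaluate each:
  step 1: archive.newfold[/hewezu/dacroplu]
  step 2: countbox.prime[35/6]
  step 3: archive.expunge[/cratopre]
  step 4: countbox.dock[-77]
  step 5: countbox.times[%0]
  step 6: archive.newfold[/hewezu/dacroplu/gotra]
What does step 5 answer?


Answer: 247009/36

Derivation:
! archive.newfold(/hewezu/dacroplu) -> ok
! countbox.prime(35/6) -> 35/6
! archive.expunge(/cratopre) -> ok
! countbox.dock(-77) -> 497/6
! countbox.times(%0) -> 247009/36
! archive.newfold(/hewezu/dacroplu/gotra) -> ok


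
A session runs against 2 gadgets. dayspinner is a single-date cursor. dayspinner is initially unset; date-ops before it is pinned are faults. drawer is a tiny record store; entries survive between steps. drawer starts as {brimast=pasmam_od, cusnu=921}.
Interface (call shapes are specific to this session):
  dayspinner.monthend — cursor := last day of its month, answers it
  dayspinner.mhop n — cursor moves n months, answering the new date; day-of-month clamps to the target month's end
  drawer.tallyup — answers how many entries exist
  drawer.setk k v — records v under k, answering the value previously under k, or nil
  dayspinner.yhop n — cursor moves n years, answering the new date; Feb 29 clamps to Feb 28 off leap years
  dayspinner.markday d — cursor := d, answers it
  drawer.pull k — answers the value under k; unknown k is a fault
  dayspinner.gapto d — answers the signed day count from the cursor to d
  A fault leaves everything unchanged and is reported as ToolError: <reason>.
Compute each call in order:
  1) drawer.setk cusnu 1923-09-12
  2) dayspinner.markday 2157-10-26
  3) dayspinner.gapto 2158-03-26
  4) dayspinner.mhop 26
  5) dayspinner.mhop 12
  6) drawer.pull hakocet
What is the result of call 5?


Answer: 2160-12-26

Derivation:
→ drawer.setk(k: cusnu, v: 1923-09-12)
← 921
→ dayspinner.markday(d: 2157-10-26)
← 2157-10-26
→ dayspinner.gapto(d: 2158-03-26)
← 151
→ dayspinner.mhop(n: 26)
← 2159-12-26
→ dayspinner.mhop(n: 12)
← 2160-12-26
→ drawer.pull(k: hakocet)
← ToolError: no such key hakocet


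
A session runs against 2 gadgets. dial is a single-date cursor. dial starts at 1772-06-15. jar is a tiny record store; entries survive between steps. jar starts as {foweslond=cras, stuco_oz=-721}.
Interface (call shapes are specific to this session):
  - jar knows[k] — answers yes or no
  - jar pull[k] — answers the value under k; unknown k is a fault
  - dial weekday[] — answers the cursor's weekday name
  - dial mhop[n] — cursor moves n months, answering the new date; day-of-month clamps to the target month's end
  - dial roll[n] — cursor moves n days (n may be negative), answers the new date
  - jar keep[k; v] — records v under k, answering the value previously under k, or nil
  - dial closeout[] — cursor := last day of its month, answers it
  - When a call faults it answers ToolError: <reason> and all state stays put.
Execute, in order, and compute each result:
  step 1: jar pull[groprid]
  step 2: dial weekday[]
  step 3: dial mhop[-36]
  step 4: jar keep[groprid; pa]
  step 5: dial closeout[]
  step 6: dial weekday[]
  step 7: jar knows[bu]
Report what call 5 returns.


Answer: 1769-06-30

Derivation:
>> jar pull(k→groprid)
<< ToolError: no such key groprid
>> dial weekday()
<< Monday
>> dial mhop(n→-36)
<< 1769-06-15
>> jar keep(k→groprid, v→pa)
<< nil
>> dial closeout()
<< 1769-06-30
>> dial weekday()
<< Friday
>> jar knows(k→bu)
<< no


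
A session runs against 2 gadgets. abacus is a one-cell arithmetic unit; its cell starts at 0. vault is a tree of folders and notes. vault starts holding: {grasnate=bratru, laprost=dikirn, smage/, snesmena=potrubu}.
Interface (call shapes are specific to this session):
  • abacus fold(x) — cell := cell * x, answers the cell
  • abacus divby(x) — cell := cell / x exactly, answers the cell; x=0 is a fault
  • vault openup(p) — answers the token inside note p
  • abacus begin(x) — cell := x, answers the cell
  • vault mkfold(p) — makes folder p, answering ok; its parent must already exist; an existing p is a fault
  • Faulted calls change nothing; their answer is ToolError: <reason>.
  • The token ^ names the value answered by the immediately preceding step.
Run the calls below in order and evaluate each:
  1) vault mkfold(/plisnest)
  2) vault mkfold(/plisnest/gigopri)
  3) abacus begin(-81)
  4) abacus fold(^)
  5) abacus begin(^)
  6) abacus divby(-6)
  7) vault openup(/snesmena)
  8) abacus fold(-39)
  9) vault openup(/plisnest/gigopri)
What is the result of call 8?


Answer: 85293/2

Derivation:
→ vault mkfold(p=/plisnest)
← ok
→ vault mkfold(p=/plisnest/gigopri)
← ok
→ abacus begin(x=-81)
← -81
→ abacus fold(x=^)
← 6561
→ abacus begin(x=^)
← 6561
→ abacus divby(x=-6)
← -2187/2
→ vault openup(p=/snesmena)
← potrubu
→ abacus fold(x=-39)
← 85293/2
→ vault openup(p=/plisnest/gigopri)
← ToolError: is a directory


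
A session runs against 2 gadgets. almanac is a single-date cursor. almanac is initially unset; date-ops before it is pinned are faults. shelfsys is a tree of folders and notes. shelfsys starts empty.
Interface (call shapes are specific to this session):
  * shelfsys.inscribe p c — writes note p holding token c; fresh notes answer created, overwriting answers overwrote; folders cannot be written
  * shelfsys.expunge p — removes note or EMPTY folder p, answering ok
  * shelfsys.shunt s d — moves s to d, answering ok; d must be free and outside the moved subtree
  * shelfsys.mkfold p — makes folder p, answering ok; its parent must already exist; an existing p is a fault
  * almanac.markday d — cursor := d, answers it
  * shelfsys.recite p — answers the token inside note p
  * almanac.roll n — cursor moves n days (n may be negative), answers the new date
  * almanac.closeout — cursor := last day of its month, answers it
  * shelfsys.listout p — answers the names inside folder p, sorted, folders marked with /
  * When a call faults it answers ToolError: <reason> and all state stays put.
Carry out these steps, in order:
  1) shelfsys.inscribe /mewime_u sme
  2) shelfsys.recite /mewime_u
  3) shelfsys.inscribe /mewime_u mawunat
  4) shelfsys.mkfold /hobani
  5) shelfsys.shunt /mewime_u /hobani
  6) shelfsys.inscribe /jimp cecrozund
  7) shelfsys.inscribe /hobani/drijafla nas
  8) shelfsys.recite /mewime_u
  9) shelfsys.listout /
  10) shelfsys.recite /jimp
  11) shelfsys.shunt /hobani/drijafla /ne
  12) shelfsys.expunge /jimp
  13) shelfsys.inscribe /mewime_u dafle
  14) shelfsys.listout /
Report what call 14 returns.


Answer: [hobani/, mewime_u, ne]

Derivation:
>> shelfsys.inscribe(p: /mewime_u, c: sme)
<< created
>> shelfsys.recite(p: /mewime_u)
<< sme
>> shelfsys.inscribe(p: /mewime_u, c: mawunat)
<< overwrote
>> shelfsys.mkfold(p: /hobani)
<< ok
>> shelfsys.shunt(s: /mewime_u, d: /hobani)
<< ToolError: exists
>> shelfsys.inscribe(p: /jimp, c: cecrozund)
<< created
>> shelfsys.inscribe(p: /hobani/drijafla, c: nas)
<< created
>> shelfsys.recite(p: /mewime_u)
<< mawunat
>> shelfsys.listout(p: /)
<< [hobani/, jimp, mewime_u]
>> shelfsys.recite(p: /jimp)
<< cecrozund
>> shelfsys.shunt(s: /hobani/drijafla, d: /ne)
<< ok
>> shelfsys.expunge(p: /jimp)
<< ok
>> shelfsys.inscribe(p: /mewime_u, c: dafle)
<< overwrote
>> shelfsys.listout(p: /)
<< [hobani/, mewime_u, ne]


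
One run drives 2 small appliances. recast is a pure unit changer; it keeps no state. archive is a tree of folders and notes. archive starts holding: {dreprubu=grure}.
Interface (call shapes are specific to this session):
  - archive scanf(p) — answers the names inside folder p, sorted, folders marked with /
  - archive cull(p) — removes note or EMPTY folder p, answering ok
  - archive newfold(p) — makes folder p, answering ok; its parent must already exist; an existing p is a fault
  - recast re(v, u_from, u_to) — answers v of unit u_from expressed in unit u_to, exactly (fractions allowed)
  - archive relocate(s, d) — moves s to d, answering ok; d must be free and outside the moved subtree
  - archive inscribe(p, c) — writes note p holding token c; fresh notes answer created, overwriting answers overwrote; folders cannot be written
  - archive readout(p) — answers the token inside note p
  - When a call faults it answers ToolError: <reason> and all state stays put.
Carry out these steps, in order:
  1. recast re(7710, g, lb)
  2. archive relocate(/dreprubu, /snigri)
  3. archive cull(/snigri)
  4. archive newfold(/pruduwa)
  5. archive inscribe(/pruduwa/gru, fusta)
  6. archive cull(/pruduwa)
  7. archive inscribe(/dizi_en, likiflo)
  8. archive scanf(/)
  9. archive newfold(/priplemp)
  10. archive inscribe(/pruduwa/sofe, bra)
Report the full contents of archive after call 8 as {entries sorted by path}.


·→ recast re(v: 7710, u_from: g, u_to: lb)
·← 771000000/45359237
·→ archive relocate(s: /dreprubu, d: /snigri)
·← ok
·→ archive cull(p: /snigri)
·← ok
·→ archive newfold(p: /pruduwa)
·← ok
·→ archive inscribe(p: /pruduwa/gru, c: fusta)
·← created
·→ archive cull(p: /pruduwa)
·← ToolError: not empty
·→ archive inscribe(p: /dizi_en, c: likiflo)
·← created
·→ archive scanf(p: /)
·← [dizi_en, pruduwa/]
·→ archive newfold(p: /priplemp)
·← ok
·→ archive inscribe(p: /pruduwa/sofe, c: bra)
·← created

Answer: {dizi_en=likiflo, pruduwa/, pruduwa/gru=fusta}


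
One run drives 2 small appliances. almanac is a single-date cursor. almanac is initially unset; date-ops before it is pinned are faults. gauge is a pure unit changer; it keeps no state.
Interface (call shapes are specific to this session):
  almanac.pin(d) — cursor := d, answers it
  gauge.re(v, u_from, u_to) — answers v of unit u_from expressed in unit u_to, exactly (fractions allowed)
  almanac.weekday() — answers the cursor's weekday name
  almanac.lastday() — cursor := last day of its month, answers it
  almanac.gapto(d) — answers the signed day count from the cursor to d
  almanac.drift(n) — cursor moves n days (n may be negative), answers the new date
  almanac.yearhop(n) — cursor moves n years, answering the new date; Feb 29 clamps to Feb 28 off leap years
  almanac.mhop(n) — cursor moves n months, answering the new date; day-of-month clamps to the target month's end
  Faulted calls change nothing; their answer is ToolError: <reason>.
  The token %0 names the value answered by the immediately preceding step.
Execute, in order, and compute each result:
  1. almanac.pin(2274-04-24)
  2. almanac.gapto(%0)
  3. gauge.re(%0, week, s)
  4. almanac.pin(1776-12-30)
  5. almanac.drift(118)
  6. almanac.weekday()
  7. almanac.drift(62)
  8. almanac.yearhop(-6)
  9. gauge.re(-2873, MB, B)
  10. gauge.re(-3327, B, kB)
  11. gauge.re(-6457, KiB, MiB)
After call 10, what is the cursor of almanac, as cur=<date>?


-> pin(d=2274-04-24)
<- 2274-04-24
-> gapto(d=%0)
<- 0
-> re(v=%0, u_from=week, u_to=s)
<- 0
-> pin(d=1776-12-30)
<- 1776-12-30
-> drift(n=118)
<- 1777-04-27
-> weekday()
<- Sunday
-> drift(n=62)
<- 1777-06-28
-> yearhop(n=-6)
<- 1771-06-28
-> re(v=-2873, u_from=MB, u_to=B)
<- -2873000000
-> re(v=-3327, u_from=B, u_to=kB)
<- -3327/1000
-> re(v=-6457, u_from=KiB, u_to=MiB)
<- -6457/1024

Answer: cur=1771-06-28


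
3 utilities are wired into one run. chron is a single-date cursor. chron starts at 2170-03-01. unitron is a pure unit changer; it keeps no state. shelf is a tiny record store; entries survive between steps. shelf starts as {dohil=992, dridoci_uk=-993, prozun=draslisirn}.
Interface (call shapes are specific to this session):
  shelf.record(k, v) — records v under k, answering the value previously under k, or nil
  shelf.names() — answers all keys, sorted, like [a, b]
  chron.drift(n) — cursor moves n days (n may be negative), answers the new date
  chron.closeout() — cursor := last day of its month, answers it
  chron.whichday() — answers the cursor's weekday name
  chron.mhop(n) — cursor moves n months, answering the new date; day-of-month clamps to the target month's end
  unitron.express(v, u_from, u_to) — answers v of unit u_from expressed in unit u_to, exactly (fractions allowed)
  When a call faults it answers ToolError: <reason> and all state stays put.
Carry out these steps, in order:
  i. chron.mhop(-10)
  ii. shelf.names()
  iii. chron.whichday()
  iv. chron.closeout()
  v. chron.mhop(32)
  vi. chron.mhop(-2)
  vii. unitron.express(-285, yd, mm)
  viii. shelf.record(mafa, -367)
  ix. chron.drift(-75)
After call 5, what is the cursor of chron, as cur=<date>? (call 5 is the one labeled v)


Answer: cur=2172-01-31

Derivation:
-- mhop(n=-10) => 2169-05-01
-- names() => [dohil, dridoci_uk, prozun]
-- whichday() => Monday
-- closeout() => 2169-05-31
-- mhop(n=32) => 2172-01-31
-- mhop(n=-2) => 2171-11-30
-- express(v=-285, u_from=yd, u_to=mm) => -260604
-- record(k=mafa, v=-367) => nil
-- drift(n=-75) => 2171-09-16


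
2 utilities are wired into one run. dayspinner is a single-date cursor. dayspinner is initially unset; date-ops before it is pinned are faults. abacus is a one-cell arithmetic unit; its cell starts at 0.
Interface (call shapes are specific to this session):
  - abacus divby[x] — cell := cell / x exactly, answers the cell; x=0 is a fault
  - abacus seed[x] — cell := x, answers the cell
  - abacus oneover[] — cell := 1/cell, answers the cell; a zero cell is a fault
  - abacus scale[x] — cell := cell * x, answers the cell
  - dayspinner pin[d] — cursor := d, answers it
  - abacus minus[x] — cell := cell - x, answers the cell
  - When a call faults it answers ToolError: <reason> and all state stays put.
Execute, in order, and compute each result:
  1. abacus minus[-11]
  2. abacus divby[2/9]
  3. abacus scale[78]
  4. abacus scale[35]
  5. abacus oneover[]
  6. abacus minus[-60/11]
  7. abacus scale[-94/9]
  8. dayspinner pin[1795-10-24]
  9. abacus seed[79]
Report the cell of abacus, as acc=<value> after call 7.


Do: abacus minus[x='-11']
See: 11
Do: abacus divby[x='2/9']
See: 99/2
Do: abacus scale[x='78']
See: 3861
Do: abacus scale[x='35']
See: 135135
Do: abacus oneover[]
See: 1/135135
Do: abacus minus[x='-60/11']
See: 737101/135135
Do: abacus scale[x='-94/9']
See: -69287494/1216215
Do: dayspinner pin[d='1795-10-24']
See: 1795-10-24
Do: abacus seed[x='79']
See: 79

Answer: acc=-69287494/1216215


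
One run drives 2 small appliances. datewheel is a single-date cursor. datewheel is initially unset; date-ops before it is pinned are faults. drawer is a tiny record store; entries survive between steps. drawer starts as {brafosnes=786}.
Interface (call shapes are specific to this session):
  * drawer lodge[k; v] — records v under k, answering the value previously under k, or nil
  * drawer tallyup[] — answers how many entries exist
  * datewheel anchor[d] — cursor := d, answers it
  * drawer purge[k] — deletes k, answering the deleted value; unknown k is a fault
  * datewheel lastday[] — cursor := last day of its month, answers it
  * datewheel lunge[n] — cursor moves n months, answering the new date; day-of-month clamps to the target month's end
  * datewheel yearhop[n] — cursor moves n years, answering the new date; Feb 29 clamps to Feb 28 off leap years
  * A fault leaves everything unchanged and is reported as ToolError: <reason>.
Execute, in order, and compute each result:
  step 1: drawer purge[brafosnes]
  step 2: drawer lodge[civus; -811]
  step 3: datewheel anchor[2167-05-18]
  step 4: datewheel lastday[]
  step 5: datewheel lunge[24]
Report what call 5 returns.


Invoking drawer purge with k='brafosnes', and see 786.
I use drawer lodge with k='civus', v='-811', giving nil.
I try datewheel anchor with d='2167-05-18', giving 2167-05-18.
Now I run datewheel lastday, yielding 2167-05-31.
I invoke datewheel lunge with n='24', and get 2169-05-31.

Answer: 2169-05-31


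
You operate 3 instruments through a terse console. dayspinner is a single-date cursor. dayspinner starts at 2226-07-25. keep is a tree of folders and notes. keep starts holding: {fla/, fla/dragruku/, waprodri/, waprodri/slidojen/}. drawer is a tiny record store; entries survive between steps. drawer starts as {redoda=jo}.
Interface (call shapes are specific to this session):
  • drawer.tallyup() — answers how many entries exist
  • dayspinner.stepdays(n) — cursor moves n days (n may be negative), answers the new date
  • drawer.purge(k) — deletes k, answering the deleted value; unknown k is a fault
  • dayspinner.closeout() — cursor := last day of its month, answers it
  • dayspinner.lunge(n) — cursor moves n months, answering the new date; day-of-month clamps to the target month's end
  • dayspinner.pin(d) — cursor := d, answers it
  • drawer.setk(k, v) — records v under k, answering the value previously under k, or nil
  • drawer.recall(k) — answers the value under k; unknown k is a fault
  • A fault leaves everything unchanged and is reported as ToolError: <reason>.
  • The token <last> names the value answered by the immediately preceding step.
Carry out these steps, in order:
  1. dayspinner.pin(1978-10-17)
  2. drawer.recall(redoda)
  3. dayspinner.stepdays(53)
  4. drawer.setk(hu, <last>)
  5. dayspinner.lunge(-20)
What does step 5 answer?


Answer: 1977-04-09

Derivation:
Do: dayspinner.pin[d='1978-10-17']
See: 1978-10-17
Do: drawer.recall[k='redoda']
See: jo
Do: dayspinner.stepdays[n='53']
See: 1978-12-09
Do: drawer.setk[k='hu'; v='<last>']
See: nil
Do: dayspinner.lunge[n='-20']
See: 1977-04-09


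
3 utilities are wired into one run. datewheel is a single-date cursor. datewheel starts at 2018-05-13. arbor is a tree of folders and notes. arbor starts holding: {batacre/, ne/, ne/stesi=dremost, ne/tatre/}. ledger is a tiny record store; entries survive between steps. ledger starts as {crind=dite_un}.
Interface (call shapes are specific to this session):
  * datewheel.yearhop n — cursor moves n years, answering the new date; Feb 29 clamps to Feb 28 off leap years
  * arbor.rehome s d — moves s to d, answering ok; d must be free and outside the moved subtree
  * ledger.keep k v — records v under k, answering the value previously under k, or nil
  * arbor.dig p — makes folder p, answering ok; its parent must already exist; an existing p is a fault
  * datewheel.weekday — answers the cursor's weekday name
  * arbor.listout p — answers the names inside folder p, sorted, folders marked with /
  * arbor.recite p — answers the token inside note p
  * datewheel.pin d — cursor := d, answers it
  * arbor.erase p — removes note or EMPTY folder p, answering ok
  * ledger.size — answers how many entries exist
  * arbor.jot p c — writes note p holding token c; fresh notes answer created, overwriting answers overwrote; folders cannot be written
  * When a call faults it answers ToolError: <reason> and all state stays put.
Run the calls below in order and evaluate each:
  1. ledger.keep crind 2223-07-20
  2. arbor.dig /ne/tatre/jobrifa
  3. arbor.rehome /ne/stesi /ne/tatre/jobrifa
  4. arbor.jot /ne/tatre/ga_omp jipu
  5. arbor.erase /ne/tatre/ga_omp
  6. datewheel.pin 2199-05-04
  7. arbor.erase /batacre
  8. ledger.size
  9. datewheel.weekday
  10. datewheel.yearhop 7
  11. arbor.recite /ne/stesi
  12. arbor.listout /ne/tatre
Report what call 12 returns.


I invoke ledger.keep(k→crind, v→2223-07-20), which returns dite_un.
Next I call arbor.dig(p→/ne/tatre/jobrifa), which returns ok.
I call arbor.rehome(s→/ne/stesi, d→/ne/tatre/jobrifa), and get ToolError: exists.
I use arbor.jot(p→/ne/tatre/ga_omp, c→jipu): created.
I invoke arbor.erase(p→/ne/tatre/ga_omp), and see ok.
Calling datewheel.pin(d→2199-05-04), which returns 2199-05-04.
Then arbor.erase(p→/batacre): ok.
I use ledger.size(), → 1.
Then datewheel.weekday(), and see Saturday.
I try datewheel.yearhop(n→7), and get 2206-05-04.
Using arbor.recite(p→/ne/stesi), — result: dremost.
I invoke arbor.listout(p→/ne/tatre), and see [jobrifa/].

Answer: [jobrifa/]


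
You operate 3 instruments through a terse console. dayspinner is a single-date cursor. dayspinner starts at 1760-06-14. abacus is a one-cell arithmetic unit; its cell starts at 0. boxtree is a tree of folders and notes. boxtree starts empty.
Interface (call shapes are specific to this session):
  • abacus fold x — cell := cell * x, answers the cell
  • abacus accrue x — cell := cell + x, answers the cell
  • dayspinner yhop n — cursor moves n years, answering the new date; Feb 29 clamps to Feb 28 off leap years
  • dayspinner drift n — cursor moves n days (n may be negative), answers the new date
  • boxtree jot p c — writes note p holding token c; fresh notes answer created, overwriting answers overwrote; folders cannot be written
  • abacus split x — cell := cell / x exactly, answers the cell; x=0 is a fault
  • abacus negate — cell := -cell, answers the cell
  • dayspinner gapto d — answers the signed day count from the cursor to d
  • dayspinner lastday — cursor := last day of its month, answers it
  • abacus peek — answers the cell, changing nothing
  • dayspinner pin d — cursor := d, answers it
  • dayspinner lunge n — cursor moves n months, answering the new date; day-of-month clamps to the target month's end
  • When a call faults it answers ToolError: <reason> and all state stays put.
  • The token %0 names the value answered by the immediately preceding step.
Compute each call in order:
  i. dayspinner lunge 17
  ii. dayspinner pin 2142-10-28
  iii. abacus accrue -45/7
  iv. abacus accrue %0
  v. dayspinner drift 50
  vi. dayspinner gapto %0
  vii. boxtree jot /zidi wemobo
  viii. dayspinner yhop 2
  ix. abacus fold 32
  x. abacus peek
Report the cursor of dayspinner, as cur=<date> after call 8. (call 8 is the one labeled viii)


Answer: cur=2144-12-17

Derivation:
% dayspinner lunge(n→17) ~> 1761-11-14
% dayspinner pin(d→2142-10-28) ~> 2142-10-28
% abacus accrue(x→-45/7) ~> -45/7
% abacus accrue(x→%0) ~> -90/7
% dayspinner drift(n→50) ~> 2142-12-17
% dayspinner gapto(d→%0) ~> 0
% boxtree jot(p→/zidi, c→wemobo) ~> created
% dayspinner yhop(n→2) ~> 2144-12-17
% abacus fold(x→32) ~> -2880/7
% abacus peek() ~> -2880/7


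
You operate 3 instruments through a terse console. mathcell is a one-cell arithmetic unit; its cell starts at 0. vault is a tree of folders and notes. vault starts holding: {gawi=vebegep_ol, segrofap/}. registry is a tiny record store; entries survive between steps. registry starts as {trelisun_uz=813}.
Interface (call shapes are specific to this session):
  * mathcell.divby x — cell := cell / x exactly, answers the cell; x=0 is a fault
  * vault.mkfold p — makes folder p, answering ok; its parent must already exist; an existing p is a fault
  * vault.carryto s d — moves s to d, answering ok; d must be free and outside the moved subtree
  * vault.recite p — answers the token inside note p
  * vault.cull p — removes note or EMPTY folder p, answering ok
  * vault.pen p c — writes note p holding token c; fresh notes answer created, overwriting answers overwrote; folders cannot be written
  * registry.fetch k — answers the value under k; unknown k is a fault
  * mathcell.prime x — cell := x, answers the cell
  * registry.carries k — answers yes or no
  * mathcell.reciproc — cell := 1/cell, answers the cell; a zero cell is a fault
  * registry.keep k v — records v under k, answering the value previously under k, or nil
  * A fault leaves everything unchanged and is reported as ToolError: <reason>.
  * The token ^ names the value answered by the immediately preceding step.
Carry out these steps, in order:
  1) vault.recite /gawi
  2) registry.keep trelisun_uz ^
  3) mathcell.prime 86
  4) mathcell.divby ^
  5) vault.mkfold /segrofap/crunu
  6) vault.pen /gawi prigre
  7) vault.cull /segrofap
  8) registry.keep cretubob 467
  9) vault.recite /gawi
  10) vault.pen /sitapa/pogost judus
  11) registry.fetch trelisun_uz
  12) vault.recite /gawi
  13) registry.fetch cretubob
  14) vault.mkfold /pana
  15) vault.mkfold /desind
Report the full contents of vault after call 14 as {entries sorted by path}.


[in] recite p='/gawi'
:: vebegep_ol
[in] keep k='trelisun_uz' v='^'
:: 813
[in] prime x='86'
:: 86
[in] divby x='^'
:: 1
[in] mkfold p='/segrofap/crunu'
:: ok
[in] pen p='/gawi' c='prigre'
:: overwrote
[in] cull p='/segrofap'
:: ToolError: not empty
[in] keep k='cretubob' v='467'
:: nil
[in] recite p='/gawi'
:: prigre
[in] pen p='/sitapa/pogost' c='judus'
:: ToolError: no parent
[in] fetch k='trelisun_uz'
:: vebegep_ol
[in] recite p='/gawi'
:: prigre
[in] fetch k='cretubob'
:: 467
[in] mkfold p='/pana'
:: ok
[in] mkfold p='/desind'
:: ok

Answer: {gawi=prigre, pana/, segrofap/, segrofap/crunu/}


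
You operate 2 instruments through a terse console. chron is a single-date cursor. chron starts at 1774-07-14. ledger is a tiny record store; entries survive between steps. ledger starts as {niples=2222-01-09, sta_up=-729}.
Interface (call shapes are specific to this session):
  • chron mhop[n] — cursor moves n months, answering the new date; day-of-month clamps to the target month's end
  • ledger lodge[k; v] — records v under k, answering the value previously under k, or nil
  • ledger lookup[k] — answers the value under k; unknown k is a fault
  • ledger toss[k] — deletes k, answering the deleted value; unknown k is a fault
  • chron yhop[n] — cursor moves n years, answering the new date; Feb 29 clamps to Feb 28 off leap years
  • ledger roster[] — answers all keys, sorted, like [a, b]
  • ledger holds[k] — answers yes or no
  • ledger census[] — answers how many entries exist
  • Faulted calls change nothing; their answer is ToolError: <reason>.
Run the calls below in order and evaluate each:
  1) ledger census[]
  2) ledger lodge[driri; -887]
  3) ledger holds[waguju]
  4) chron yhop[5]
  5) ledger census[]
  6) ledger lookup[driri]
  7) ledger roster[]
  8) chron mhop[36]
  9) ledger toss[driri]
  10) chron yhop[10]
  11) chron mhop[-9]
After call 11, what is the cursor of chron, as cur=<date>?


! 1. ledger census() == 2
! 2. ledger lodge(k→driri, v→-887) == nil
! 3. ledger holds(k→waguju) == no
! 4. chron yhop(n→5) == 1779-07-14
! 5. ledger census() == 3
! 6. ledger lookup(k→driri) == -887
! 7. ledger roster() == [driri, niples, sta_up]
! 8. chron mhop(n→36) == 1782-07-14
! 9. ledger toss(k→driri) == -887
! 10. chron yhop(n→10) == 1792-07-14
! 11. chron mhop(n→-9) == 1791-10-14

Answer: cur=1791-10-14


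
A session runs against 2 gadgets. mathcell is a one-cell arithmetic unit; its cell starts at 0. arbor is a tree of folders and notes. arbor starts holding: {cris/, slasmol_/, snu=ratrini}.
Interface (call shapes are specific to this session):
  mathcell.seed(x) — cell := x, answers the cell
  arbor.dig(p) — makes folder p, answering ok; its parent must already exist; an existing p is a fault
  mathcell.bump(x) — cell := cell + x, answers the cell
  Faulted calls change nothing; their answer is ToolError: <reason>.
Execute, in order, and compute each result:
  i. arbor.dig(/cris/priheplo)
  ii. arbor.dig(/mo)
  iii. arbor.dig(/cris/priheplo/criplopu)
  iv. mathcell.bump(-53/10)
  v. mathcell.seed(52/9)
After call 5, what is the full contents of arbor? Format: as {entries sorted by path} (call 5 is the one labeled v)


·→ dig(p=/cris/priheplo)
·← ok
·→ dig(p=/mo)
·← ok
·→ dig(p=/cris/priheplo/criplopu)
·← ok
·→ bump(x=-53/10)
·← -53/10
·→ seed(x=52/9)
·← 52/9

Answer: {cris/, cris/priheplo/, cris/priheplo/criplopu/, mo/, slasmol_/, snu=ratrini}


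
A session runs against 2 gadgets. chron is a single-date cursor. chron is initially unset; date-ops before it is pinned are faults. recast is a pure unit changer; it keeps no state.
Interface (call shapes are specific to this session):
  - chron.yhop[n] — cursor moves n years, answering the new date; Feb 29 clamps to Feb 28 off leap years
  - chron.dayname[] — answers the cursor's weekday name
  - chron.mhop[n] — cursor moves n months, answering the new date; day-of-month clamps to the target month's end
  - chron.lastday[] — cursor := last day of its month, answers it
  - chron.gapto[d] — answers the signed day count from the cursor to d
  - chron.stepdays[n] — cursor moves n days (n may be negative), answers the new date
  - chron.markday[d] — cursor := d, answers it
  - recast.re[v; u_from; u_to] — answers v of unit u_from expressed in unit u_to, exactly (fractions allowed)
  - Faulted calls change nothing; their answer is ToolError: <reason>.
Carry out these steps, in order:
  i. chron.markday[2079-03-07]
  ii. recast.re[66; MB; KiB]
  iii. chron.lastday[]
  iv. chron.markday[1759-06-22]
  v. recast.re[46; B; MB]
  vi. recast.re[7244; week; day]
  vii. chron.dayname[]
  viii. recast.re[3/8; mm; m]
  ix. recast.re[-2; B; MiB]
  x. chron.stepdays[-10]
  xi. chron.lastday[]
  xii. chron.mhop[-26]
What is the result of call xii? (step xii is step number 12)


Do: chron.markday[d='2079-03-07']
See: 2079-03-07
Do: recast.re[v='66'; u_from='MB'; u_to='KiB']
See: 515625/8
Do: chron.lastday[]
See: 2079-03-31
Do: chron.markday[d='1759-06-22']
See: 1759-06-22
Do: recast.re[v='46'; u_from='B'; u_to='MB']
See: 23/500000
Do: recast.re[v='7244'; u_from='week'; u_to='day']
See: 50708
Do: chron.dayname[]
See: Friday
Do: recast.re[v='3/8'; u_from='mm'; u_to='m']
See: 3/8000
Do: recast.re[v='-2'; u_from='B'; u_to='MiB']
See: -1/524288
Do: chron.stepdays[n='-10']
See: 1759-06-12
Do: chron.lastday[]
See: 1759-06-30
Do: chron.mhop[n='-26']
See: 1757-04-30

Answer: 1757-04-30
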